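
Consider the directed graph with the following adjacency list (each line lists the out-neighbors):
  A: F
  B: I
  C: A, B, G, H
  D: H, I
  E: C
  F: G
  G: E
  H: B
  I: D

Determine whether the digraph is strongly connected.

No

There is no directed path from B to C, so the graph is not strongly connected.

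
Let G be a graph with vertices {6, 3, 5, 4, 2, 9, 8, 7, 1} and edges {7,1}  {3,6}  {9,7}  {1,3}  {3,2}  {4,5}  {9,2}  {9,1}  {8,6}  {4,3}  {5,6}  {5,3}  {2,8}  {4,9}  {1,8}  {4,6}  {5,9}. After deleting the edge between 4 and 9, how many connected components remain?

1

4 and 9 are still connected via 4-5-9, so the component count stays at 1.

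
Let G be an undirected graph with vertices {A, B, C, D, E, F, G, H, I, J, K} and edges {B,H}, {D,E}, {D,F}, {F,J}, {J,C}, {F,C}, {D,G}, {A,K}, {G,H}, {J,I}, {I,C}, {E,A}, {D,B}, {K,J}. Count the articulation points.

Removing D increases the component count from 1 to 2, so D is a cut vertex.
By contrast removing I leaves 1 component; it is not a cut vertex. No other vertex is a cut vertex either.

1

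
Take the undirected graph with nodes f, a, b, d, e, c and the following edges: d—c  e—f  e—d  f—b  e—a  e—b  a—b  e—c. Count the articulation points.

Removing e increases the component count from 1 to 2, so e is a cut vertex.
By contrast removing d leaves 1 component; it is not a cut vertex. No other vertex is a cut vertex either.

1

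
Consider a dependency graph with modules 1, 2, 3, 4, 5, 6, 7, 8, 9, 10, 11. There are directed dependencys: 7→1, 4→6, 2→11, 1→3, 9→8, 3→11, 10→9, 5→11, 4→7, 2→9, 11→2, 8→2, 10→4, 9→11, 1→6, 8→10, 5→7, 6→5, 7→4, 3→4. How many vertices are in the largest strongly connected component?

{1, 2, 3, 4, 5, 6, 7, 8, 9, 10, 11} are all mutually reachable — one SCC of size 11.
The largest has 11 vertices.

11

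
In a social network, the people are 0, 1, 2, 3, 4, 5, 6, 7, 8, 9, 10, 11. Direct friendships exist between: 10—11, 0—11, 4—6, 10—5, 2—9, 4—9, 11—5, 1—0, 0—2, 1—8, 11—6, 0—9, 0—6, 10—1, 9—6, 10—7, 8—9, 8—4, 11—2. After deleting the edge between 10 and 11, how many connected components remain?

2

10 and 11 are still connected via 10-5-11, so the component count stays at 2.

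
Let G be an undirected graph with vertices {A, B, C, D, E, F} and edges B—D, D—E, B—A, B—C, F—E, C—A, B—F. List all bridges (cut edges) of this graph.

none

The edges on the cycle B-C-A-B are not bridges since each lies on that cycle.
Every edge lies on some cycle, so there are no bridges.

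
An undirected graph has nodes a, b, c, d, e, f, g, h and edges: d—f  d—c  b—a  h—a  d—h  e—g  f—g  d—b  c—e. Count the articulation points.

Removing d increases the component count from 1 to 2, so d is a cut vertex.
By contrast removing f leaves 1 component; it is not a cut vertex. No other vertex is a cut vertex either.

1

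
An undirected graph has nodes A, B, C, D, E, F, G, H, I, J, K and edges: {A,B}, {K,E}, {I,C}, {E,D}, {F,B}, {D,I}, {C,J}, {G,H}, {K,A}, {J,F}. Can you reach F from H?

No

The component containing H is {G, H}, and F is not in it.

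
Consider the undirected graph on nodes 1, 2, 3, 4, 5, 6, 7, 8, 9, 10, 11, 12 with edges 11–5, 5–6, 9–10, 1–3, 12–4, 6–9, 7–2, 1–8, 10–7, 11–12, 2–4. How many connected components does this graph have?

Starting from 1 we can reach 1, 3, 8. That is one component of size 3.
Starting from 2 we can reach 2, 4, 5, 6, 7, 9, 10, 11, 12. That is one component of size 9.
Total: 2 components.

2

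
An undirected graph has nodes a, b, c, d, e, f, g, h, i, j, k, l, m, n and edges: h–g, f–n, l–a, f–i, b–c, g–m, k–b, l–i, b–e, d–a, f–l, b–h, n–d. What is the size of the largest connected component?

j is isolated — a component by itself.
Starting from a we can reach a, d, f, i, l, n. That is one component of size 6.
Starting from b we can reach b, c, e, g, h, k, m. That is one component of size 7.
The largest has 7 vertices.

7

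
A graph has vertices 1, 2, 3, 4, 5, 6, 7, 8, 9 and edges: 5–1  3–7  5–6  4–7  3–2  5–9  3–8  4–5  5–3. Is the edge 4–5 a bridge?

After removing 4–5, the path 4-7-3-5 still connects them, so the edge is not a bridge.

No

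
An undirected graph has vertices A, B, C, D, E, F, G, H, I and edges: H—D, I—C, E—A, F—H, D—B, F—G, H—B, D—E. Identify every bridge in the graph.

A-E, C-I, D-E, F-G, F-H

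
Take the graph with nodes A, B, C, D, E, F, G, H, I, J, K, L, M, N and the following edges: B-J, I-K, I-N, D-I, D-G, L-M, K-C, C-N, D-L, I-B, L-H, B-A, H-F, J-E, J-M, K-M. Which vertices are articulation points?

Removing B increases the component count from 1 to 2, so B is a cut vertex.
Removing D increases the component count from 1 to 2, so D is a cut vertex.
Removing H increases the component count from 1 to 2, so H is a cut vertex.
Likewise J, L are cut vertices.
By contrast removing E leaves 1 component; it is not a cut vertex. No other vertex is a cut vertex either.

B, D, H, J, L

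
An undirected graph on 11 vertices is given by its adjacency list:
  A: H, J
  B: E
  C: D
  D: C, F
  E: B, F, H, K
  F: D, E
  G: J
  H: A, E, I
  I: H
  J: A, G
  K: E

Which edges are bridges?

removing F-D disconnects F from D; removing A-H disconnects A from H; removing I-H disconnects I from H; removing E-H disconnects E from H — these are bridges.
In total 10 edges are bridges.

A-H, A-J, B-E, C-D, D-F, E-F, E-H, E-K, G-J, H-I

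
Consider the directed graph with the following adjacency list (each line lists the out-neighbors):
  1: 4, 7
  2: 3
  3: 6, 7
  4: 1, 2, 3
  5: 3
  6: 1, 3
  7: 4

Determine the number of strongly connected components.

2

{1, 2, 3, 4, 6, 7} are all mutually reachable — one SCC of size 6.
{5} is an SCC by itself.
That gives 2 strongly connected components.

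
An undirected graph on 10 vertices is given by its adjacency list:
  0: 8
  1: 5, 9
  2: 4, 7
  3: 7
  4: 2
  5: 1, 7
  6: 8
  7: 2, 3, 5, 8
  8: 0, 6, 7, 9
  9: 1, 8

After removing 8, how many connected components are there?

3

With 8 gone, the remaining components are: {0}; {6}; {1, 2, 3, 4, 5, 7, 9}.
That is 3 components.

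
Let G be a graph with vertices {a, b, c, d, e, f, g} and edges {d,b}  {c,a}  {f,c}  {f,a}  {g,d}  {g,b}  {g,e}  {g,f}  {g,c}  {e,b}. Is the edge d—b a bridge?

After removing d—b, the path d-g-b still connects them, so the edge is not a bridge.

No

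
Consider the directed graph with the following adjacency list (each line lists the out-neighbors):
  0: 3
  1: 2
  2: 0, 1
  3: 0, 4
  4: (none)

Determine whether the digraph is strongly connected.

No

There is no directed path from 0 to 1, so the graph is not strongly connected.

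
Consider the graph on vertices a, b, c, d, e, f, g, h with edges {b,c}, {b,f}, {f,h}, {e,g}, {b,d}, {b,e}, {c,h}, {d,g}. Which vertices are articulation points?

b

Removing b increases the component count from 2 to 3, so b is a cut vertex.
By contrast removing g leaves 2 components; it is not a cut vertex. No other vertex is a cut vertex either.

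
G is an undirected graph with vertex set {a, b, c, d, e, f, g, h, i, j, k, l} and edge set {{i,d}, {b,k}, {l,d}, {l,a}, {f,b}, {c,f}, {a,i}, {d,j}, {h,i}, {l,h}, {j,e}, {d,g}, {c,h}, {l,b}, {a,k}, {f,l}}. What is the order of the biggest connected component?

12

Starting from a we can reach a, b, c, d, e, f, g, h, i, j, k, l. That is one component of size 12.
The largest has 12 vertices.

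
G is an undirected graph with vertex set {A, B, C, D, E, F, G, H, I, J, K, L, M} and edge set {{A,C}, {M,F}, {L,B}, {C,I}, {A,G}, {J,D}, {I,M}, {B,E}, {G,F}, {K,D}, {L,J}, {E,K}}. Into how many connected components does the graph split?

H is isolated — a component by itself.
Starting from A we can reach A, C, F, G, I, M. That is one component of size 6.
Starting from B we can reach B, D, E, J, K, L. That is one component of size 6.
Total: 3 components.

3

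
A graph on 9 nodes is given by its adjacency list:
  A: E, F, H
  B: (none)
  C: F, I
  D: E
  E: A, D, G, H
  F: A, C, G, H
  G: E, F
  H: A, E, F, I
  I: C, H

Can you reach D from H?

Yes

From H we can reach A, C, D, E, F, G, H, I, which includes D.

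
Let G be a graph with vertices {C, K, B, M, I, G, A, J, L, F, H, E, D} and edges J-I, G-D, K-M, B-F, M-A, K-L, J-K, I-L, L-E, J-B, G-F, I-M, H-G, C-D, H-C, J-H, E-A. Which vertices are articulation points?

J

Removing J increases the component count from 1 to 2, so J is a cut vertex.
By contrast removing I leaves 1 component; it is not a cut vertex. No other vertex is a cut vertex either.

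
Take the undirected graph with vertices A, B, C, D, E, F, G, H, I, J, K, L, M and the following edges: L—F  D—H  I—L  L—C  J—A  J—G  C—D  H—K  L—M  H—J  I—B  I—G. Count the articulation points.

4

Removing H increases the component count from 2 to 3, so H is a cut vertex.
Removing I increases the component count from 2 to 3, so I is a cut vertex.
Removing J increases the component count from 2 to 3, so J is a cut vertex.
Likewise L is a cut vertex.
By contrast removing B leaves 2 components; it is not a cut vertex. No other vertex is a cut vertex either.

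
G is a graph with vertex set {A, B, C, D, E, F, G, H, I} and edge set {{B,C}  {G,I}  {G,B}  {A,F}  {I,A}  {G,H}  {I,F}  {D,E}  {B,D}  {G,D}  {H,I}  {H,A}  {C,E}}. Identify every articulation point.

Removing G increases the component count from 1 to 2, so G is a cut vertex.
By contrast removing F leaves 1 component; it is not a cut vertex. No other vertex is a cut vertex either.

G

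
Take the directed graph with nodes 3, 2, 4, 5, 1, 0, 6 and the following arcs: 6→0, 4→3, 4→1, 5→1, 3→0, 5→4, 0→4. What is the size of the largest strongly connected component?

3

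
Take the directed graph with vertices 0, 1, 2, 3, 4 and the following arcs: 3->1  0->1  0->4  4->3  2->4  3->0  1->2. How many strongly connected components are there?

{0, 1, 2, 3, 4} are all mutually reachable — one SCC of size 5.
That gives 1 strongly connected component.

1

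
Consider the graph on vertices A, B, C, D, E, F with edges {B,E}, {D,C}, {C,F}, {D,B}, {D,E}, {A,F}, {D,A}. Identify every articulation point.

Removing D increases the component count from 1 to 2, so D is a cut vertex.
By contrast removing A leaves 1 component; it is not a cut vertex. No other vertex is a cut vertex either.

D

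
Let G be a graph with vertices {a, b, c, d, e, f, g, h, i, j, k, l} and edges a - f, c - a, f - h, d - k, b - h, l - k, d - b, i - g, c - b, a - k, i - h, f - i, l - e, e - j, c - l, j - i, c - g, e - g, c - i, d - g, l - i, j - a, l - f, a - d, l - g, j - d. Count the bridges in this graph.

0

The edges on the cycle c-l-e-j-a-c are not bridges since each lies on that cycle.
Every edge lies on some cycle, so there are no bridges.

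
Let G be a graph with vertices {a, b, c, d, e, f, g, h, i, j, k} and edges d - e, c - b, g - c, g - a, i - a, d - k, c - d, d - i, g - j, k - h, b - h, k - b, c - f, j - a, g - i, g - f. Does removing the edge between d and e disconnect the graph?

Yes

Removing d - e leaves no path between d and e: the component count goes from 1 to 2. So it is a bridge.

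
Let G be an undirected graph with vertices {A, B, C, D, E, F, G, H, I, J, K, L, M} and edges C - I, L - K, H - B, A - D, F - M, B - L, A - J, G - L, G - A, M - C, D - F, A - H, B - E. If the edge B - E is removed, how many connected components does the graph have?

Before removal there is 1 component.
B - E is a bridge — removing it separates B's side from E's side.
After removal: 2 components.

2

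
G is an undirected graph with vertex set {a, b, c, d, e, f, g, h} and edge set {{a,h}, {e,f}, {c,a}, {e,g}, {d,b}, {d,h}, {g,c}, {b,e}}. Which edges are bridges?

The edges on the cycle d-b-e-g-c-a-h-d are not bridges since each lies on that cycle.
But removing e-f disconnects e from f — this is a bridge.

e-f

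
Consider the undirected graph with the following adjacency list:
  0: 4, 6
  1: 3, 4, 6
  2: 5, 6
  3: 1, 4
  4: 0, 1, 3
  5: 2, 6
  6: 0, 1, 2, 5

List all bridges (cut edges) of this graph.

none

The edges on the cycle 6-2-5-6 are not bridges since each lies on that cycle.
Every edge lies on some cycle, so there are no bridges.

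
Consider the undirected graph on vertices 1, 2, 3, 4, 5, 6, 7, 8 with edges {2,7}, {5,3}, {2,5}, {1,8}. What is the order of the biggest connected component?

4 is isolated — a component by itself.
6 is isolated — a component by itself.
Starting from 1 we can reach 1, 8. That is one component of size 2.
Starting from 2 we can reach 2, 3, 5, 7. That is one component of size 4.
The largest has 4 vertices.

4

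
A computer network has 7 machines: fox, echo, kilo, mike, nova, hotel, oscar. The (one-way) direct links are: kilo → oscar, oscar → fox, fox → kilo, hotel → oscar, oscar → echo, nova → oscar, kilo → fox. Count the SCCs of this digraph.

5

{fox, kilo, oscar} are all mutually reachable — one SCC of size 3.
{nova} is an SCC by itself.
{echo} is an SCC by itself.
{hotel} is an SCC by itself.
{mike} is an SCC by itself.
That gives 5 strongly connected components.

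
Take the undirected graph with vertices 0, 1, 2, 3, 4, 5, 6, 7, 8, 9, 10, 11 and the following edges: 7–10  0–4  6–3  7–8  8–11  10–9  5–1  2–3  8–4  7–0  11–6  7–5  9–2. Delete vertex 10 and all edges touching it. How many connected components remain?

With 10 gone, the remaining components are: {0, 1, 2, 3, 4, 5, 6, 7, 8, 9, 11}.
That is 1 component.

1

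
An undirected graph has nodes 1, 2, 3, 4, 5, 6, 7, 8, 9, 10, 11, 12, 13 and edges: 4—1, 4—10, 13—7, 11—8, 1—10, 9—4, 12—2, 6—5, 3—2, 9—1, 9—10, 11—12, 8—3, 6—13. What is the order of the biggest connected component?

Starting from 1 we can reach 1, 4, 9, 10. That is one component of size 4.
Starting from 5 we can reach 5, 6, 7, 13. That is one component of size 4.
Starting from 2 we can reach 2, 3, 8, 11, 12. That is one component of size 5.
The largest has 5 vertices.

5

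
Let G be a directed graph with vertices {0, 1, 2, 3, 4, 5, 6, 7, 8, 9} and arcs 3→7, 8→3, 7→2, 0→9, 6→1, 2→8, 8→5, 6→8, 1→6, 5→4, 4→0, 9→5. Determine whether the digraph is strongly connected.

No

There is no directed path from 9 to 7, so the graph is not strongly connected.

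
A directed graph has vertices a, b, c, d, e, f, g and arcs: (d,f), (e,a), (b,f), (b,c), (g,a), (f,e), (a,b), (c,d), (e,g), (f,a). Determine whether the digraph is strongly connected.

Yes

From e we can reach every vertex (a, b, c, d, e, f, g), and every vertex can reach e (a, b, c, d, e, f, g). So the whole graph is one strongly connected component.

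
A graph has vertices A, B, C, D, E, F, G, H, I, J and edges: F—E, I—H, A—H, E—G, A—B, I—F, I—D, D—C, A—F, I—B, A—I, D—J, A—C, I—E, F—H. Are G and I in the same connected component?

From G we can reach A, B, C, D, E, F, G, H, I, J, which includes I.

Yes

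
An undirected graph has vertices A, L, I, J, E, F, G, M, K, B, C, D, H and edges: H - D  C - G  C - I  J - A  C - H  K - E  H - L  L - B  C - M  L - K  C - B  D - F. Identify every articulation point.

C, D, H, K, L

Removing C increases the component count from 2 to 5, so C is a cut vertex.
Removing D increases the component count from 2 to 3, so D is a cut vertex.
Removing H increases the component count from 2 to 3, so H is a cut vertex.
Likewise K, L are cut vertices.
By contrast removing A leaves 2 components; it is not a cut vertex. No other vertex is a cut vertex either.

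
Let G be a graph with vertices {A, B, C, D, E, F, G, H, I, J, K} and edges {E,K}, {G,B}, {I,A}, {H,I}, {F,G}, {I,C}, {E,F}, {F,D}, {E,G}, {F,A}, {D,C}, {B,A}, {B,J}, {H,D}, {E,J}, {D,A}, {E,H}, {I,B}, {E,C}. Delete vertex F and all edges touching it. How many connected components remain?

With F gone, the remaining components are: {A, B, C, D, E, G, H, I, J, K}.
That is 1 component.

1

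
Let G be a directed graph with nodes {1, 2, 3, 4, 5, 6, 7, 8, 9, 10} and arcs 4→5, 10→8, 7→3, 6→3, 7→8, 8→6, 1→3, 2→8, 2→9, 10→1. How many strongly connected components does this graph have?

{6} is an SCC by itself.
{5} is an SCC by itself.
{4} is an SCC by itself.
{3} is an SCC by itself.
{7} is an SCC by itself.
(and 5 more singleton SCCs)
That gives 10 strongly connected components.

10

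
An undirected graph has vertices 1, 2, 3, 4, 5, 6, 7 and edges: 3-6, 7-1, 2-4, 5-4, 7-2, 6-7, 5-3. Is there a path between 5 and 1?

From 5 we can reach 1, 2, 3, 4, 5, 6, 7, which includes 1.

Yes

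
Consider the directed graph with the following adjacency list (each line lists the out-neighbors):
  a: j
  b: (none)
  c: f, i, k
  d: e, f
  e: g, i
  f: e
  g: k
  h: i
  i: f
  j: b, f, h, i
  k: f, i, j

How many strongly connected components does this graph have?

{e, f, g, h, i, j, k} are all mutually reachable — one SCC of size 7.
{d} is an SCC by itself.
{b} is an SCC by itself.
{a} is an SCC by itself.
{c} is an SCC by itself.
That gives 5 strongly connected components.

5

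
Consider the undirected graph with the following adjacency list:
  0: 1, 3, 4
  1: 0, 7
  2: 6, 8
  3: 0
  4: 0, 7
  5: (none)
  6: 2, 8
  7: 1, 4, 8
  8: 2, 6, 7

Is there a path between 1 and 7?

Yes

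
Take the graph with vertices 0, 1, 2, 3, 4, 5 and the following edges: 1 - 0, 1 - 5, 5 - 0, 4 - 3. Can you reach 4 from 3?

Yes

From 3 we can reach 3, 4, which includes 4.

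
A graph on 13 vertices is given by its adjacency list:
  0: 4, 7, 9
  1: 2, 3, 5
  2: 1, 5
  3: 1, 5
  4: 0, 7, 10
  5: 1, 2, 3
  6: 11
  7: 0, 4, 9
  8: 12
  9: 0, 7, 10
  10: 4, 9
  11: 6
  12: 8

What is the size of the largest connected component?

Starting from 8 we can reach 8, 12. That is one component of size 2.
Starting from 6 we can reach 6, 11. That is one component of size 2.
Starting from 1 we can reach 1, 2, 3, 5. That is one component of size 4.
Starting from 0 we can reach 0, 4, 7, 9, 10. That is one component of size 5.
The largest has 5 vertices.

5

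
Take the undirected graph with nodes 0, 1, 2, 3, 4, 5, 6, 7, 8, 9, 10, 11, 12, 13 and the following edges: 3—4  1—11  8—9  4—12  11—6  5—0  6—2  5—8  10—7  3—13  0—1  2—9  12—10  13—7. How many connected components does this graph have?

2

Starting from 3 we can reach 3, 4, 7, 10, 12, 13. That is one component of size 6.
Starting from 0 we can reach 0, 1, 2, 5, 6, 8, 9, 11. That is one component of size 8.
Total: 2 components.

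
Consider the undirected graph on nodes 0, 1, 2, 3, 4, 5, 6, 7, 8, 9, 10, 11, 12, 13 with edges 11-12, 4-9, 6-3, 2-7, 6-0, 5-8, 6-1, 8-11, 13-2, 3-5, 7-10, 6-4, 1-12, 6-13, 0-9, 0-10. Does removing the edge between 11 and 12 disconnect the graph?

No

After removing 11-12, the path 11-8-5-3-6-1-12 still connects them, so the edge is not a bridge.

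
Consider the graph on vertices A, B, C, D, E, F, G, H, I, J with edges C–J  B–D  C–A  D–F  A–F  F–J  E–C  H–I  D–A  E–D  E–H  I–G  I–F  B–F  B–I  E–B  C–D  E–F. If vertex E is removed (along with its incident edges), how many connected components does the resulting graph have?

1

With E gone, the remaining components are: {A, B, C, D, F, G, H, I, J}.
That is 1 component.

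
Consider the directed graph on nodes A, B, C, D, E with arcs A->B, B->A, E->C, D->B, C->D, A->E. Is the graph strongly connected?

Yes

From D we can reach every vertex (A, B, C, D, E), and every vertex can reach D (A, B, C, D, E). So the whole graph is one strongly connected component.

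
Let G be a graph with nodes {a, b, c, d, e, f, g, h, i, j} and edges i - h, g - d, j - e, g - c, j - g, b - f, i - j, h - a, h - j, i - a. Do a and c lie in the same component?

Yes

From a we can reach a, c, d, e, g, h, i, j, which includes c.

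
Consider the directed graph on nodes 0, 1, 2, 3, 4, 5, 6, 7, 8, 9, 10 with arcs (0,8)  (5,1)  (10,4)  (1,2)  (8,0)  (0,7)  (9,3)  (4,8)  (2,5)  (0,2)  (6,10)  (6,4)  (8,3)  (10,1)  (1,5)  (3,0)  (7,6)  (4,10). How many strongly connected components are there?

{0, 3, 4, 6, 7, 8, 10} are all mutually reachable — one SCC of size 7.
{1, 2, 5} are all mutually reachable — one SCC of size 3.
{9} is an SCC by itself.
That gives 3 strongly connected components.

3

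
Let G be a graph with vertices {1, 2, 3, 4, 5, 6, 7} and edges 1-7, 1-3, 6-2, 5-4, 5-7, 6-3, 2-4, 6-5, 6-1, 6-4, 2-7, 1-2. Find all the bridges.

The edges on the cycle 1-2-7-1 are not bridges since each lies on that cycle.
Every edge lies on some cycle, so there are no bridges.

none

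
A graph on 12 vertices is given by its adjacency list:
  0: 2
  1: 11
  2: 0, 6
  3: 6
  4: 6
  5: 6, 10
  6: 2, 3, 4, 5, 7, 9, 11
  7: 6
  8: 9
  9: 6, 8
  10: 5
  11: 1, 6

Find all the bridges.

removing 7-6 disconnects 7 from 6; removing 5-6 disconnects 5 from 6; removing 6-11 disconnects 6 from 11; removing 6-3 disconnects 6 from 3 — these are bridges.
In total 11 edges are bridges.

0-2, 1-11, 10-5, 11-6, 2-6, 3-6, 4-6, 5-6, 6-7, 6-9, 8-9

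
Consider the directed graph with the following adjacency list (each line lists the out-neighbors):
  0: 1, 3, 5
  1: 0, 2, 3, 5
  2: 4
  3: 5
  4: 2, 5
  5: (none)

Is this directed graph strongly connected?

There is no directed path from 5 to 0, so the graph is not strongly connected.

No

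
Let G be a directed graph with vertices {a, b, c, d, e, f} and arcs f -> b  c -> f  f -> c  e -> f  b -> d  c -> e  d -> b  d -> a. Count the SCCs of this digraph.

3

{c, e, f} are all mutually reachable — one SCC of size 3.
{b, d} are all mutually reachable — one SCC of size 2.
{a} is an SCC by itself.
That gives 3 strongly connected components.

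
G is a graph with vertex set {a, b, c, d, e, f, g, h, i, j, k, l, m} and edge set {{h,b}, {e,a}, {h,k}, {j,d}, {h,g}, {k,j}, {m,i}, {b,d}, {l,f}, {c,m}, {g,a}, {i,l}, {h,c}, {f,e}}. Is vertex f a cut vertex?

Deleting f leaves 1 component (was 1) (its neighbors e, l remain connected to each other), so f is not a cut vertex.

No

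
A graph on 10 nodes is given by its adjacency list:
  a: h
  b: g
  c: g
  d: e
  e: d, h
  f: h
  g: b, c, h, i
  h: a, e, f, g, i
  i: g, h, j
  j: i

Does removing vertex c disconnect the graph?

No

Deleting c leaves 1 component (was 1), so c is not a cut vertex.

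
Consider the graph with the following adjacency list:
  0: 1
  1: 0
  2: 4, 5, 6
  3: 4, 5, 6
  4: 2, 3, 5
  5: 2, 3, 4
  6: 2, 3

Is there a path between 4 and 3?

Yes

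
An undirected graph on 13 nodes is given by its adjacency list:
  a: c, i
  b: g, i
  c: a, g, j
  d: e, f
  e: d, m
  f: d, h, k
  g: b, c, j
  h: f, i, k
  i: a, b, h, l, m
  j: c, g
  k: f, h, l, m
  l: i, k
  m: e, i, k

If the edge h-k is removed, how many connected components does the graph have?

h and k are still connected via h-f-k, so the component count stays at 1.

1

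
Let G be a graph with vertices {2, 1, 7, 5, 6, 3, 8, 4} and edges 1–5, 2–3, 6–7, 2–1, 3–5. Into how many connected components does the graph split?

4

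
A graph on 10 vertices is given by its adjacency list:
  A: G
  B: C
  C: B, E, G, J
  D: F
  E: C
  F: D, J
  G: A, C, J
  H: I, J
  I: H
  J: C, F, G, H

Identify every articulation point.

C, F, G, H, J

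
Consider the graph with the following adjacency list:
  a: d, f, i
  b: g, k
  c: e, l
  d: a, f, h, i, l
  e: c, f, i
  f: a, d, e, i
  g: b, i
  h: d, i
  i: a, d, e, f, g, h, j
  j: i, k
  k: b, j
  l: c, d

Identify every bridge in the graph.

none

The edges on the cycle i-a-f-i are not bridges since each lies on that cycle.
Every edge lies on some cycle, so there are no bridges.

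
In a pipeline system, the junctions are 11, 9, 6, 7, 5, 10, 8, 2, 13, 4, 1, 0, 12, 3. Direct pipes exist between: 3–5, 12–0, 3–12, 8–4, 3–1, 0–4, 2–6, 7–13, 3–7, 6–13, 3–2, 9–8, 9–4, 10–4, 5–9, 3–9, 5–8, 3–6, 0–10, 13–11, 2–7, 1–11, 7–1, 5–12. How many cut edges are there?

The edges on the cycle 3-2-6-3 are not bridges since each lies on that cycle.
Every edge lies on some cycle, so there are no bridges.

0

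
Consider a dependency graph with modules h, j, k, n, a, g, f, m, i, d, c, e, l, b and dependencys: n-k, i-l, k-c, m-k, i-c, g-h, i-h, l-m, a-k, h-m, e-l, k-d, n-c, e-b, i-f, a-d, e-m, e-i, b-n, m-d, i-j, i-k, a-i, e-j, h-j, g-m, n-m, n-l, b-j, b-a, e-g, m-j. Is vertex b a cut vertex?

No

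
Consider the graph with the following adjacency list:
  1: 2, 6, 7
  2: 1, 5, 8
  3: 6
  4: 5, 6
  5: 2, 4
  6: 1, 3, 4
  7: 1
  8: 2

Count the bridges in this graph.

3

The edges on the cycle 1-2-5-4-6-1 are not bridges since each lies on that cycle.
But removing 2-8 disconnects 2 from 8; removing 6-3 disconnects 6 from 3; removing 1-7 disconnects 1 from 7 — these are bridges.
That makes 3 bridges.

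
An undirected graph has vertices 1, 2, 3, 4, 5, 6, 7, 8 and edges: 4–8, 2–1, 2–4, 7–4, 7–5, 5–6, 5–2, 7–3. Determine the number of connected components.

1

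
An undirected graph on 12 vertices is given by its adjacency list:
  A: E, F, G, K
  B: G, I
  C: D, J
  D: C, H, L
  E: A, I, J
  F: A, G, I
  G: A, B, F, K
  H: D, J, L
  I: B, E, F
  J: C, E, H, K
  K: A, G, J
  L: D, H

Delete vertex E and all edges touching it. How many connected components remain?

1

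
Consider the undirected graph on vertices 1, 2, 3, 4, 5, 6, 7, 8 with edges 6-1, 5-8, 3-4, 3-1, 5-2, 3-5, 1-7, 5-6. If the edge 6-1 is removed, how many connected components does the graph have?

1

6 and 1 are still connected via 6-5-3-1, so the component count stays at 1.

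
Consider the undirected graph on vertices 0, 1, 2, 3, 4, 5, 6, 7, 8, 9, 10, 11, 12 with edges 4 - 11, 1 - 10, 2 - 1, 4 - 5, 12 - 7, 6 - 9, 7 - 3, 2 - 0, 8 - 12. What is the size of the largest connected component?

Starting from 6 we can reach 6, 9. That is one component of size 2.
Starting from 4 we can reach 4, 5, 11. That is one component of size 3.
Starting from 0 we can reach 0, 1, 2, 10. That is one component of size 4.
Starting from 3 we can reach 3, 7, 8, 12. That is one component of size 4.
The largest has 4 vertices.

4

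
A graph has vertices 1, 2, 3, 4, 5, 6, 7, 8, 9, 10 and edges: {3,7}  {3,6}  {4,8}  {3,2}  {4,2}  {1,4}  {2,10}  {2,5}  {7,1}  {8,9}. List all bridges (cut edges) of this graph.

10-2, 2-5, 3-6, 4-8, 8-9

The edges on the cycle 3-7-1-4-2-3 are not bridges since each lies on that cycle.
But removing 2-10 disconnects 2 from 10; removing 3-6 disconnects 3 from 6; removing 4-8 disconnects 4 from 8; removing 9-8 disconnects 9 from 8 — these are bridges.
In total 5 edges are bridges.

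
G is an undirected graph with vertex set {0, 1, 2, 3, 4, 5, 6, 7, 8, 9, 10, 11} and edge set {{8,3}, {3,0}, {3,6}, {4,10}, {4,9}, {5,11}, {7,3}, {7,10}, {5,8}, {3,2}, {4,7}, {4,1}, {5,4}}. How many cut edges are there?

6

The edges on the cycle 5-8-3-7-4-5 are not bridges since each lies on that cycle.
But removing 3–2 disconnects 3 from 2; removing 3–0 disconnects 3 from 0; removing 3–6 disconnects 3 from 6; removing 11–5 disconnects 11 from 5 — these are bridges.
In total 6 edges are bridges.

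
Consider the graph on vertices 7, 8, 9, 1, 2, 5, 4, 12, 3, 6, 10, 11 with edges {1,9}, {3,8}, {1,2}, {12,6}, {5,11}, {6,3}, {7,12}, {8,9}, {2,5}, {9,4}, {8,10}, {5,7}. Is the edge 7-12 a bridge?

After removing 7-12, the path 7-5-2-1-9-8-3-6-12 still connects them, so the edge is not a bridge.

No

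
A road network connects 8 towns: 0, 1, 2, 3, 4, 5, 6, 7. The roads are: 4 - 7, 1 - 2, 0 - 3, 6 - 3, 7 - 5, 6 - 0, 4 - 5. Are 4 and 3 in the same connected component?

No

The component containing 4 is {4, 5, 7}, and 3 is not in it.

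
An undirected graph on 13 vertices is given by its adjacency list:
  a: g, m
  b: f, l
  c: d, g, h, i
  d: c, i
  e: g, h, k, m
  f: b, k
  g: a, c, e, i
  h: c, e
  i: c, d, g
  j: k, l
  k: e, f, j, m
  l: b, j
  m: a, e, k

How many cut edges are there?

The edges on the cycle k-f-b-l-j-k are not bridges since each lies on that cycle.
Every edge lies on some cycle, so there are no bridges.

0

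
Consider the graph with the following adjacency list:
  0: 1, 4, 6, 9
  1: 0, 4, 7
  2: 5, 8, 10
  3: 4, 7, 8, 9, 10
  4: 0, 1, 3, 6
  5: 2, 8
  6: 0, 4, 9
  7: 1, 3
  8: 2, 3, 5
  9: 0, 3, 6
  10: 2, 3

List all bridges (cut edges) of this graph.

none

The edges on the cycle 3-4-6-9-3 are not bridges since each lies on that cycle.
Every edge lies on some cycle, so there are no bridges.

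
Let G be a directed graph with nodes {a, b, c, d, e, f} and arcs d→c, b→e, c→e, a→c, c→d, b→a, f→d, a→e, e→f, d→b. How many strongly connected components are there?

1

{a, b, c, d, e, f} are all mutually reachable — one SCC of size 6.
That gives 1 strongly connected component.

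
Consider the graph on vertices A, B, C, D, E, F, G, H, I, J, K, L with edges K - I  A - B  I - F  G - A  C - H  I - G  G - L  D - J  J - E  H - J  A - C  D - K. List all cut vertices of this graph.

Removing A increases the component count from 1 to 2, so A is a cut vertex.
Removing G increases the component count from 1 to 2, so G is a cut vertex.
Removing I increases the component count from 1 to 2, so I is a cut vertex.
Likewise J is a cut vertex.
By contrast removing L leaves 1 component; it is not a cut vertex. No other vertex is a cut vertex either.

A, G, I, J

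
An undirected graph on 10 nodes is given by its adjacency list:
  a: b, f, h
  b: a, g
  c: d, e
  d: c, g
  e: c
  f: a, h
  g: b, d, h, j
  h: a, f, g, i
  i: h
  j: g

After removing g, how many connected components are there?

3

With g gone, the remaining components are: {j}; {c, d, e}; {a, b, f, h, i}.
That is 3 components.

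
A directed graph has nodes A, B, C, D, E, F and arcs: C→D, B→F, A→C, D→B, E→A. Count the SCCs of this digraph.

6

{F} is an SCC by itself.
{A} is an SCC by itself.
{D} is an SCC by itself.
{E} is an SCC by itself.
{B} is an SCC by itself.
(and 1 more singleton SCC)
That gives 6 strongly connected components.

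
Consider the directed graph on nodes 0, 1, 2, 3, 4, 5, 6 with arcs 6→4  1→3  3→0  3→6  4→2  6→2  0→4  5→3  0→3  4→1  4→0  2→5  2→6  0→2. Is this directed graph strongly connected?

Yes

From 6 we can reach every vertex (0, 1, 2, 3, 4, 5, 6), and every vertex can reach 6 (0, 1, 2, 3, 4, 5, 6). So the whole graph is one strongly connected component.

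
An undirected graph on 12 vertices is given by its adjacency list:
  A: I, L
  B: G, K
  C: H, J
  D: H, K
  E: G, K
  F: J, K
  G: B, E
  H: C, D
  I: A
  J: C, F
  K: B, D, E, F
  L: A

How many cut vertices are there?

2

Removing A increases the component count from 2 to 3, so A is a cut vertex.
Removing K increases the component count from 2 to 3, so K is a cut vertex.
By contrast removing J leaves 2 components; it is not a cut vertex. No other vertex is a cut vertex either.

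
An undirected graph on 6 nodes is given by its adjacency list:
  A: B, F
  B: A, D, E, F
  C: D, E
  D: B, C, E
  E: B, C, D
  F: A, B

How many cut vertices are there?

Removing B increases the component count from 1 to 2, so B is a cut vertex.
By contrast removing C leaves 1 component; it is not a cut vertex. No other vertex is a cut vertex either.

1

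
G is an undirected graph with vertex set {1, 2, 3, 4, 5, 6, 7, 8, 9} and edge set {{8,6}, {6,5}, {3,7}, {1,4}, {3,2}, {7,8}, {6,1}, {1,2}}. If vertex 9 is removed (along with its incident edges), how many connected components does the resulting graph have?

1

With 9 gone, the remaining components are: {1, 2, 3, 4, 5, 6, 7, 8}.
That is 1 component.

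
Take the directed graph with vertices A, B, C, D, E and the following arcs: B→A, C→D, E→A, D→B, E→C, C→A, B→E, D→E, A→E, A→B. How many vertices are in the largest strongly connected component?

{A, B, C, D, E} are all mutually reachable — one SCC of size 5.
The largest has 5 vertices.

5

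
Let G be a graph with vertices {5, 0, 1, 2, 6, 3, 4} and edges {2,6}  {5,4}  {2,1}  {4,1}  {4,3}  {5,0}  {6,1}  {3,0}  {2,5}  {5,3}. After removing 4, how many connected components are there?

1

With 4 gone, the remaining components are: {0, 1, 2, 3, 5, 6}.
That is 1 component.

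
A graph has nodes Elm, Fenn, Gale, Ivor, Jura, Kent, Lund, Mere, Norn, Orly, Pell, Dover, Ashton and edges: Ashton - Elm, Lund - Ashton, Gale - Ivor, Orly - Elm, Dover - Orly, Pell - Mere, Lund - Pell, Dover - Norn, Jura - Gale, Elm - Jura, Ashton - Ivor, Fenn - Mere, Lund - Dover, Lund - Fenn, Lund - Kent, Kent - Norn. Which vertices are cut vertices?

Removing Lund increases the component count from 1 to 2, so Lund is a cut vertex.
By contrast removing Norn leaves 1 component; it is not a cut vertex. No other vertex is a cut vertex either.

Lund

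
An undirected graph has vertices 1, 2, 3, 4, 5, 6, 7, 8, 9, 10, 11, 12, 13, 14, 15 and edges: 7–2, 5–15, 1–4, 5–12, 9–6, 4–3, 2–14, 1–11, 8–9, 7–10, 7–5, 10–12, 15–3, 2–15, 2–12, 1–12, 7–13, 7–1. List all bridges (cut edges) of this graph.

1-11, 13-7, 14-2, 6-9, 8-9

The edges on the cycle 7-10-12-2-7 are not bridges since each lies on that cycle.
But removing 11–1 disconnects 11 from 1; removing 2–14 disconnects 2 from 14; removing 9–6 disconnects 9 from 6; removing 8–9 disconnects 8 from 9 — these are bridges.
In total 5 edges are bridges.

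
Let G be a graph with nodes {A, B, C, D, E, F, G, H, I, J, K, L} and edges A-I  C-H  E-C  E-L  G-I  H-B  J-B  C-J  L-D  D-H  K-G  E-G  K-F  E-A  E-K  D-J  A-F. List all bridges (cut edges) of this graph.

none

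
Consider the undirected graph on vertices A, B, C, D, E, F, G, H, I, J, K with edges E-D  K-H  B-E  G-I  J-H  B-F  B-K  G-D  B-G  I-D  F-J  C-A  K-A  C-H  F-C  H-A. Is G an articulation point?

Deleting G leaves 1 component (was 1) (its neighbors B, D, I remain connected to each other), so G is not a cut vertex.

No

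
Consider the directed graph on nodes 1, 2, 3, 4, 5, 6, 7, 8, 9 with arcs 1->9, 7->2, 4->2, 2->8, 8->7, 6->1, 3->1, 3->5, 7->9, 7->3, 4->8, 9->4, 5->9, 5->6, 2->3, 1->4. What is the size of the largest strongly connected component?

9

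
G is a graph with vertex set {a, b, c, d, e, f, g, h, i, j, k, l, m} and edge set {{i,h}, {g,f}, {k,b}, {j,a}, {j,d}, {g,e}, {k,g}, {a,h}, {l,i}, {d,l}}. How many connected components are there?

m is isolated — a component by itself.
c is isolated — a component by itself.
Starting from b we can reach b, e, f, g, k. That is one component of size 5.
Starting from a we can reach a, d, h, i, j, l. That is one component of size 6.
Total: 4 components.

4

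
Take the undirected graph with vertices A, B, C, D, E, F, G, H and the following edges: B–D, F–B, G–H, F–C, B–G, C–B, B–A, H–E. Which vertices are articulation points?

Removing B increases the component count from 1 to 4, so B is a cut vertex.
Removing G increases the component count from 1 to 2, so G is a cut vertex.
Removing H increases the component count from 1 to 2, so H is a cut vertex.
By contrast removing C leaves 1 component; it is not a cut vertex. No other vertex is a cut vertex either.

B, G, H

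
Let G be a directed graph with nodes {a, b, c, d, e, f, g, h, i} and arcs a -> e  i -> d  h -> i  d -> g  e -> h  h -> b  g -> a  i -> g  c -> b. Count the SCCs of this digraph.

4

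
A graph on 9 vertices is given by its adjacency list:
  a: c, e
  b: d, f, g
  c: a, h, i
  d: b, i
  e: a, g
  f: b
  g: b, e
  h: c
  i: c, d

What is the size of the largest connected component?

9

Starting from a we can reach a, b, c, d, e, f, g, h, i. That is one component of size 9.
The largest has 9 vertices.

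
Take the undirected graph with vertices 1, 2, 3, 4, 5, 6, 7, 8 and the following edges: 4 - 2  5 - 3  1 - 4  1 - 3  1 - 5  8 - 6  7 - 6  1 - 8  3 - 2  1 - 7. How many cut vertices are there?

Removing 1 increases the component count from 1 to 2, so 1 is a cut vertex.
By contrast removing 2 leaves 1 component; it is not a cut vertex. No other vertex is a cut vertex either.

1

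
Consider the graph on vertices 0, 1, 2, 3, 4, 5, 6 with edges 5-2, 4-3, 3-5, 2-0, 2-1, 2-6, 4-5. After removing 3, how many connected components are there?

With 3 gone, the remaining components are: {0, 1, 2, 4, 5, 6}.
That is 1 component.

1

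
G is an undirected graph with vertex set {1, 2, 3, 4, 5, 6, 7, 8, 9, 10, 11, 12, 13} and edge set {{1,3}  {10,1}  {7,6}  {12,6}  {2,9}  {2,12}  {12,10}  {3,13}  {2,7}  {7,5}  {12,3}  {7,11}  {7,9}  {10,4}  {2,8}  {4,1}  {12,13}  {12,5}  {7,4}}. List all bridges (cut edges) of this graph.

11-7, 2-8

The edges on the cycle 12-10-1-3-12 are not bridges since each lies on that cycle.
But removing 8 - 2 disconnects 8 from 2; removing 7 - 11 disconnects 7 from 11 — these are bridges.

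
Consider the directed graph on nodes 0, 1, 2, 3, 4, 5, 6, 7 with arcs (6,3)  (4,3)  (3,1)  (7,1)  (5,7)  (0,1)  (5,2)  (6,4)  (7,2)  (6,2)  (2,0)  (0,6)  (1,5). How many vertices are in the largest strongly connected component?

{0, 1, 2, 3, 4, 5, 6, 7} are all mutually reachable — one SCC of size 8.
The largest has 8 vertices.

8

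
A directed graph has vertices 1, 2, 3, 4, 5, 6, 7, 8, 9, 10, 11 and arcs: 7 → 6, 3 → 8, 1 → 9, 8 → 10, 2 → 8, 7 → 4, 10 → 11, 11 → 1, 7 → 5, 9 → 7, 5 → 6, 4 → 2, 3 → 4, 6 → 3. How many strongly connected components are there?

{1, 2, 3, 4, 5, 6, 7, 8, 9, 10, 11} are all mutually reachable — one SCC of size 11.
That gives 1 strongly connected component.

1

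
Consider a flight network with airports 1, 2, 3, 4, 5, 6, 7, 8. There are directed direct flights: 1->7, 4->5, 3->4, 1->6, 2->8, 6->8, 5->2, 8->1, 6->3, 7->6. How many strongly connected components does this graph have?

{1, 2, 3, 4, 5, 6, 7, 8} are all mutually reachable — one SCC of size 8.
That gives 1 strongly connected component.

1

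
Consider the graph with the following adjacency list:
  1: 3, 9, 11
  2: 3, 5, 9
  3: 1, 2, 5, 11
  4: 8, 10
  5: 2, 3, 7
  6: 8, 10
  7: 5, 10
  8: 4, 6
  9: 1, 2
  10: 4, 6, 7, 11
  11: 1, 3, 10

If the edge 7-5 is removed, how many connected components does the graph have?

1

7 and 5 are still connected via 7-10-11-3-5, so the component count stays at 1.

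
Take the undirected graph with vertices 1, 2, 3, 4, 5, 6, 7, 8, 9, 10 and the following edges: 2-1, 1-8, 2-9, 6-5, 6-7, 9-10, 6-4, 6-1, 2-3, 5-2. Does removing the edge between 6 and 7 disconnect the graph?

Removing 6-7 leaves no path between 6 and 7: the component count goes from 1 to 2. So it is a bridge.

Yes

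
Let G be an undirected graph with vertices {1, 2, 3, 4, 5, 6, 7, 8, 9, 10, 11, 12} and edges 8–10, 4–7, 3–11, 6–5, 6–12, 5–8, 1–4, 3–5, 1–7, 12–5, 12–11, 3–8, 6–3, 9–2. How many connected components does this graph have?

3

Starting from 2 we can reach 2, 9. That is one component of size 2.
Starting from 1 we can reach 1, 4, 7. That is one component of size 3.
Starting from 3 we can reach 3, 5, 6, 8, 10, 11, 12. That is one component of size 7.
Total: 3 components.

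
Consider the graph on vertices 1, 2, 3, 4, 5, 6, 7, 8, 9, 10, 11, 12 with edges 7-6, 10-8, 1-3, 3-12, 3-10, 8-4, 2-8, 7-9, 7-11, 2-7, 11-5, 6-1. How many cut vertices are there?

Removing 3 increases the component count from 1 to 2, so 3 is a cut vertex.
Removing 7 increases the component count from 1 to 3, so 7 is a cut vertex.
Removing 8 increases the component count from 1 to 2, so 8 is a cut vertex.
Likewise 11 is a cut vertex.
By contrast removing 5 leaves 1 component; it is not a cut vertex. No other vertex is a cut vertex either.

4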